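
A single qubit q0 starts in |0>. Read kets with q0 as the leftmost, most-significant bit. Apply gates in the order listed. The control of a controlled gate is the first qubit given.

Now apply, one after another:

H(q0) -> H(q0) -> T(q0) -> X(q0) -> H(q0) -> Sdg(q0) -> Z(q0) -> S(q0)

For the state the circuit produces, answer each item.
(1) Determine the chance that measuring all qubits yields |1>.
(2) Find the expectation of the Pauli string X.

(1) Outcome |1> occurs with probability 1/2.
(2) The expectation value of X is 1.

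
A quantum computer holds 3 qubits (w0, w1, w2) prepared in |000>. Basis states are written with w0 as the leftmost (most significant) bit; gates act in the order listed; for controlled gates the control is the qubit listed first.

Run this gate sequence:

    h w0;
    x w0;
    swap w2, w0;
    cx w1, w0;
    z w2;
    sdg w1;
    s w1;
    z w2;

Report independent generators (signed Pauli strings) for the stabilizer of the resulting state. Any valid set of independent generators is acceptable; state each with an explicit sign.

One valid set of independent stabilizer generators is +IIX, +ZII, +IZI (any independent generating set of the same group is equally correct). Key observation: gates 5-8 undo each other exactly, leaving only the rest of the circuit to track.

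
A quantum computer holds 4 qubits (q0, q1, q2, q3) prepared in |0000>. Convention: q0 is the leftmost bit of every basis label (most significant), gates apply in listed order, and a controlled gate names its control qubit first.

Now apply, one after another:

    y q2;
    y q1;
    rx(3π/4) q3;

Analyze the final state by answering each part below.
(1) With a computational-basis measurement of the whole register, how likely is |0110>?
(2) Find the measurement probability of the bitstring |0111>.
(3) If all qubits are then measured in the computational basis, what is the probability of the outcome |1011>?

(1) Outcome |0110> occurs with probability 1/2 - sqrt(2)/4.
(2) Outcome |0111> occurs with probability sqrt(2)/4 + 1/2.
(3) The probability of measuring |1011> is 0.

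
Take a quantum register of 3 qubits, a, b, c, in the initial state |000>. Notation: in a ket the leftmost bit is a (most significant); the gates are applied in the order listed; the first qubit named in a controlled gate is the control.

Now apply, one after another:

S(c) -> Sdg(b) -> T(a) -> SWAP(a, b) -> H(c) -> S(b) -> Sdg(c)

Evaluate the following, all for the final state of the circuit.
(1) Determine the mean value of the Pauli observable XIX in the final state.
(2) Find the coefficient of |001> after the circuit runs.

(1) In the final state, XIX has expectation 0.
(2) The final state's coefficient on |001> equals -sqrt(2)*I/2.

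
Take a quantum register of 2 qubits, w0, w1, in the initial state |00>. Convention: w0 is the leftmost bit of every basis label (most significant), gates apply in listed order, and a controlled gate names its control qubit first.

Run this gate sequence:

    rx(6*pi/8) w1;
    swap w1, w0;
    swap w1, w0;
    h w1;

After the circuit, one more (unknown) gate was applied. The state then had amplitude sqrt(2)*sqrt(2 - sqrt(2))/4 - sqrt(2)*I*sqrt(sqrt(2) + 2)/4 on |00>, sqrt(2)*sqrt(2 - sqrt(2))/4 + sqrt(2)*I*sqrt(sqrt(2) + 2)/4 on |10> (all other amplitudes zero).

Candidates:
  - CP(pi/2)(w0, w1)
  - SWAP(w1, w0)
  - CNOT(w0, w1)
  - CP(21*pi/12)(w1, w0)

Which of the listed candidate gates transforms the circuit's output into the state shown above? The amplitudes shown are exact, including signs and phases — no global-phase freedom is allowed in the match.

The unique candidate consistent with the amplitudes is SWAP(w1, w0). Key observation: the block from step 2 through step 3 cancels to the identity and can be dropped.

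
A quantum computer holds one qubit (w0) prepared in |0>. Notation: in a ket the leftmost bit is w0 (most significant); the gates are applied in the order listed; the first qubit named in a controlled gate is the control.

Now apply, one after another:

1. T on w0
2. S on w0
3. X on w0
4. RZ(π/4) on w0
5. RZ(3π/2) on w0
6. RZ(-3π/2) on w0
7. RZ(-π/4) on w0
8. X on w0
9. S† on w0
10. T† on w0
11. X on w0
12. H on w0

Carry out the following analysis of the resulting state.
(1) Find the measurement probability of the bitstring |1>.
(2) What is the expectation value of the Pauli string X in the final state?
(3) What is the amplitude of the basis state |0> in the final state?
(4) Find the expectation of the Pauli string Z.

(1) A full measurement returns |1> with probability 1/2.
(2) In the final state, X has expectation -1.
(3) The amplitude on |0> is sqrt(2)/2.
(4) The observable Z averages to 0.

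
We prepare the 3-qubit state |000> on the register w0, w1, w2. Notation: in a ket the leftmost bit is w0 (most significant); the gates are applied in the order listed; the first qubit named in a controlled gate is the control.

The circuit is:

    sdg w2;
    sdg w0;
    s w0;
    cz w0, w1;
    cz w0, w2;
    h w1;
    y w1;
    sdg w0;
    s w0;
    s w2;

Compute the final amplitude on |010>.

The amplitude on |010> is sqrt(2)*I/2.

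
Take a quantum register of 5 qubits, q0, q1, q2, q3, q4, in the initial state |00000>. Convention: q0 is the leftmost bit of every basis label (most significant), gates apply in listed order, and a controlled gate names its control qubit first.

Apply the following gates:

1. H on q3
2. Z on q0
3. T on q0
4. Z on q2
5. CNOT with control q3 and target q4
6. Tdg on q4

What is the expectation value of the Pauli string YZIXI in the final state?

The expectation value of YZIXI is 0.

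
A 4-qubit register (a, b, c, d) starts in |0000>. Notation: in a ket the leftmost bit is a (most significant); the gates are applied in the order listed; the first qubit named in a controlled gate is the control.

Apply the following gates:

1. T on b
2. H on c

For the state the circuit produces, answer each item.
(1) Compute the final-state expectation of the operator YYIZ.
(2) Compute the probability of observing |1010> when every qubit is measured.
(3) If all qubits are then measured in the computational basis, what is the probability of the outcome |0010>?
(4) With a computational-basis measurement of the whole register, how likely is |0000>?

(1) In the final state, YYIZ has expectation 0.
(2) The probability of measuring |1010> is 0.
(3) A full measurement returns |0010> with probability 1/2.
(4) The probability of measuring |0000> is 1/2.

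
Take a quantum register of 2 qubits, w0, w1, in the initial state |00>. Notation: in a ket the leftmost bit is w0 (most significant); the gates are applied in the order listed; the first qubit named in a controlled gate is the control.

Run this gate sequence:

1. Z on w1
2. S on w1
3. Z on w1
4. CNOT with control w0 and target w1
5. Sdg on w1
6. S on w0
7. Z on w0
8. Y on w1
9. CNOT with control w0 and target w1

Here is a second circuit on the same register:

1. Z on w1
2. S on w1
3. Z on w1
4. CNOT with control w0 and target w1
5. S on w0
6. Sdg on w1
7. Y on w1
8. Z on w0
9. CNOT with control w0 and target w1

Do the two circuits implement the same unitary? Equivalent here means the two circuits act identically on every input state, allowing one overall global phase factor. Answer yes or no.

Yes, they are equivalent — the unitaries differ by at most a global phase.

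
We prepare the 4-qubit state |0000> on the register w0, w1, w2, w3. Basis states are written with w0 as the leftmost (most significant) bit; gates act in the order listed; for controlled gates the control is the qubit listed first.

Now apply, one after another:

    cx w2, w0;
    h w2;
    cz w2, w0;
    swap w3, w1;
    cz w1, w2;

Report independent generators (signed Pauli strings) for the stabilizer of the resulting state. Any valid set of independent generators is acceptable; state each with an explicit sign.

The stabilizer group can be generated by +IIXI, +ZIII, +IZII, +IIIZ, among other valid generating sets.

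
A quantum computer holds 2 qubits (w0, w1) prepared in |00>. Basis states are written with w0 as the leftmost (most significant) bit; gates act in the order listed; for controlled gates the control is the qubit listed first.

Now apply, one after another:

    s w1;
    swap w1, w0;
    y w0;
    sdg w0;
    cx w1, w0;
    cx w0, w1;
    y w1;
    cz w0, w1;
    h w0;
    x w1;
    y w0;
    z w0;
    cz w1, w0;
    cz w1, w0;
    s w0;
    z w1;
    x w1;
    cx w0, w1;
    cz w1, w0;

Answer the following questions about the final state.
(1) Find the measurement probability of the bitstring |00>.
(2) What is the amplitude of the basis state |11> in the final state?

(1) The probability of measuring |00> is 1/2.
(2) The final state's coefficient on |11> equals -sqrt(2)*I/2.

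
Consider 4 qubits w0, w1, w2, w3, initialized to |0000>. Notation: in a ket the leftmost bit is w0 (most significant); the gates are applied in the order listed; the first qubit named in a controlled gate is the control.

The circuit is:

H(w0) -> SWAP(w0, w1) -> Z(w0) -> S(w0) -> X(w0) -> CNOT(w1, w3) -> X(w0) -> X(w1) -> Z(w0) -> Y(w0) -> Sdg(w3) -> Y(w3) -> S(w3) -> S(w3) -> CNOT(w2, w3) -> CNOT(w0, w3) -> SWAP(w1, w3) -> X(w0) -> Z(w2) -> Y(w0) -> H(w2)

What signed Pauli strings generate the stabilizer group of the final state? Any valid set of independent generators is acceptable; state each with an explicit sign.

The stabilizer group can be generated by +IXIY, +IIXI, -ZIII, -IZIZ, among other valid generating sets.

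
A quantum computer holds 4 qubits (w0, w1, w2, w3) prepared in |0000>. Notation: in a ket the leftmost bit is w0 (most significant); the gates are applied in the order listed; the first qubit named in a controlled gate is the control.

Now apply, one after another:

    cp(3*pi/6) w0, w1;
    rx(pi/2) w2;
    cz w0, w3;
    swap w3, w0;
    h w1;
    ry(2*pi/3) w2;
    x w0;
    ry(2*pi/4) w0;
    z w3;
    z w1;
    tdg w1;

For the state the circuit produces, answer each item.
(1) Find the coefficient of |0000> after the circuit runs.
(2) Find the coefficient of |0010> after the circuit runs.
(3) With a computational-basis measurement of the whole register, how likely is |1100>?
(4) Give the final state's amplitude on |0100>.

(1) The amplitude on |0000> is -sqrt(2)/8 - sqrt(6)*I/8.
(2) The final state's coefficient on |0010> equals -sqrt(6)/8 + sqrt(2)*I/8.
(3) Outcome |1100> occurs with probability 1/8.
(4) |0100> carries amplitude (sqrt(6) - sqrt(2)*I)*exp(I*pi/4)/8 in the final state.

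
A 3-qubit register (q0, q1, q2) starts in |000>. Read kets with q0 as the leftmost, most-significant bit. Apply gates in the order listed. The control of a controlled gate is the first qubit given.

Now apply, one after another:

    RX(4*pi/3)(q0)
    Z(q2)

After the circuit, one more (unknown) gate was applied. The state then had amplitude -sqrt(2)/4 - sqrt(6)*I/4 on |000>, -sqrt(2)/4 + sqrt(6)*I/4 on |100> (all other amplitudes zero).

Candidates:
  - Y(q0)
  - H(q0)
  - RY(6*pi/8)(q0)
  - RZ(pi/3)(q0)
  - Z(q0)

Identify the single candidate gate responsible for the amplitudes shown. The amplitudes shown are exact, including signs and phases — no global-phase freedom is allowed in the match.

The unique candidate consistent with the amplitudes is H(q0).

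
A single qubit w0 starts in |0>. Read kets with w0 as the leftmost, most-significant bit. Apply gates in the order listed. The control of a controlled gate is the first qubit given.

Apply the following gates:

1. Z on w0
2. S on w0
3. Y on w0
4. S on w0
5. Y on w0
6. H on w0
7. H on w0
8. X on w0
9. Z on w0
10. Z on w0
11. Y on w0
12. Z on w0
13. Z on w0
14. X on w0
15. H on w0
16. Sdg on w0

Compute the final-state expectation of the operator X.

The observable X averages to 0. Key observation: steps 6-7 multiply out to the identity, so the circuit reduces to the remaining gates.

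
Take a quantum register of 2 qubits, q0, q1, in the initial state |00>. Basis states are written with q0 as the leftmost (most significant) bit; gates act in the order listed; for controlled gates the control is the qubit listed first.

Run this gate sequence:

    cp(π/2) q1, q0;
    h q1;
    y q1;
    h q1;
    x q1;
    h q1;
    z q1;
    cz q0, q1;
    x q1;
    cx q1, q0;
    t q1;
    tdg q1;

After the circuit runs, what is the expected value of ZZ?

In the final state, ZZ has expectation 1. Key observation: the block from step 4 through step 7 cancels to the identity and can be dropped.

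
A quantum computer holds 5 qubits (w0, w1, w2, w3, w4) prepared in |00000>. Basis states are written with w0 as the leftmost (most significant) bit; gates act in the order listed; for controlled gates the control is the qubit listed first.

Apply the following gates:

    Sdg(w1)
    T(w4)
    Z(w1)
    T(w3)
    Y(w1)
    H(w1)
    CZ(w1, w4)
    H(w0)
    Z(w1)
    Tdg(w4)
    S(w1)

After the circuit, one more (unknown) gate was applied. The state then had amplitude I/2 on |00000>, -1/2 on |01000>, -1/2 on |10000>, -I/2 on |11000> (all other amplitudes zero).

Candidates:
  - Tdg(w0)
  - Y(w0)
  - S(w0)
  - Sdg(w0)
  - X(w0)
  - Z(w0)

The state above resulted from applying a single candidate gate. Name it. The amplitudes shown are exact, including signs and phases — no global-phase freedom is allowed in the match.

The unique candidate consistent with the amplitudes is S(w0).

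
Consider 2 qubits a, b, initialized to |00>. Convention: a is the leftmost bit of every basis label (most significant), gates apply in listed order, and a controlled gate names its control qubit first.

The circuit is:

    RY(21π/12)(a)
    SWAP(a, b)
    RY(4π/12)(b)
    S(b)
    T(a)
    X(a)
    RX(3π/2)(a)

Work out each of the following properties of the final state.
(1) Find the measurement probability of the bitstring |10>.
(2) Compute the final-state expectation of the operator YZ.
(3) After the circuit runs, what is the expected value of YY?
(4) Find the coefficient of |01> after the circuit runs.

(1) Outcome |10> occurs with probability sqrt(2)/16 + sqrt(6)/16 + 1/4.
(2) In the final state, YZ has expectation -sqrt(6)/4 - sqrt(2)/4.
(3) The observable YY averages to -sqrt(6)/4 + sqrt(2)/4.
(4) The final state's coefficient on |01> equals -sqrt(2*sqrt(2) + 4)/8 + sqrt(12 - 6*sqrt(2))/8.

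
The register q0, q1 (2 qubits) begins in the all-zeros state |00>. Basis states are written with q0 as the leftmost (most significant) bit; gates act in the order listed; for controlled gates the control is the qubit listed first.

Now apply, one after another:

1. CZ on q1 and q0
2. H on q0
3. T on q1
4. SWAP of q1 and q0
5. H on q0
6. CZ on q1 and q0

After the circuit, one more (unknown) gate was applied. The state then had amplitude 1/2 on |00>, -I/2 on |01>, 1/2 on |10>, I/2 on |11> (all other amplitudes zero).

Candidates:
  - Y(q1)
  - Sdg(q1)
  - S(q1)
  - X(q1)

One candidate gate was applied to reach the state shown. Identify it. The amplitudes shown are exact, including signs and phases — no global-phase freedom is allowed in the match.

The unique candidate consistent with the amplitudes is Sdg(q1).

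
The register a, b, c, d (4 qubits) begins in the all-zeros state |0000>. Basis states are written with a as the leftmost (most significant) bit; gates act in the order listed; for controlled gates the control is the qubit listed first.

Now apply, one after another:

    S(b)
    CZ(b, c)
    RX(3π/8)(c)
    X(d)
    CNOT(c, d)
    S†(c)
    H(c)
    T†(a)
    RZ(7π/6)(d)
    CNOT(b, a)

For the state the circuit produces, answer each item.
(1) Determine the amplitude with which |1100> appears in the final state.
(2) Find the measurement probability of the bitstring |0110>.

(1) The amplitude on |1100> is 0.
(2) Outcome |0110> occurs with probability 0.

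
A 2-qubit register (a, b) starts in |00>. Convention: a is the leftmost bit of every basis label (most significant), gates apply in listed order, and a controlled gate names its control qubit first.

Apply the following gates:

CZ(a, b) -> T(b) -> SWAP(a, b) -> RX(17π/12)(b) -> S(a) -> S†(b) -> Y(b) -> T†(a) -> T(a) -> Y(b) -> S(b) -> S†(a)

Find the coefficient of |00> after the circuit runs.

The final state's coefficient on |00> equals -sqrt(3*sqrt(2) + 6)/4 + sqrt(2 - sqrt(2))/4.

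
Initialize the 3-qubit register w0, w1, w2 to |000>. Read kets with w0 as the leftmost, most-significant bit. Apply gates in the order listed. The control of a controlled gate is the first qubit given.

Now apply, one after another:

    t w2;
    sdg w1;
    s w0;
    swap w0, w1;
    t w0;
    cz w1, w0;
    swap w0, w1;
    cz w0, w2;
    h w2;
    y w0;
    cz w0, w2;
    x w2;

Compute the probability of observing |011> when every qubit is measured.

The probability of measuring |011> is 0.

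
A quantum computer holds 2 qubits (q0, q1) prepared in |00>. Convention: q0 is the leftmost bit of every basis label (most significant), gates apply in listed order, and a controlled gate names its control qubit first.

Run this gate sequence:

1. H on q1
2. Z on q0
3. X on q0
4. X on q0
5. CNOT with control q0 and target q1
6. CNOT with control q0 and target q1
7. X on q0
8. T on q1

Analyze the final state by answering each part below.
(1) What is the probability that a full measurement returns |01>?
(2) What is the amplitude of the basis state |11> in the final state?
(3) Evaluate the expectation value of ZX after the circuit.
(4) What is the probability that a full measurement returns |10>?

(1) A full measurement returns |01> with probability 0.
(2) The final state's coefficient on |11> equals sqrt(2)*exp(I*pi/4)/2.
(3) In the final state, ZX has expectation -sqrt(2)/2.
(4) The probability of measuring |10> is 1/2.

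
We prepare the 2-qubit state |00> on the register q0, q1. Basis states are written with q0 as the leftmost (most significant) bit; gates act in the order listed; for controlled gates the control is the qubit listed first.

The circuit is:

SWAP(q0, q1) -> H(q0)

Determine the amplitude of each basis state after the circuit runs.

After the circuit, the state carries amplitude sqrt(2)/2 on |00>, 0 on |01>, sqrt(2)/2 on |10>, 0 on |11>.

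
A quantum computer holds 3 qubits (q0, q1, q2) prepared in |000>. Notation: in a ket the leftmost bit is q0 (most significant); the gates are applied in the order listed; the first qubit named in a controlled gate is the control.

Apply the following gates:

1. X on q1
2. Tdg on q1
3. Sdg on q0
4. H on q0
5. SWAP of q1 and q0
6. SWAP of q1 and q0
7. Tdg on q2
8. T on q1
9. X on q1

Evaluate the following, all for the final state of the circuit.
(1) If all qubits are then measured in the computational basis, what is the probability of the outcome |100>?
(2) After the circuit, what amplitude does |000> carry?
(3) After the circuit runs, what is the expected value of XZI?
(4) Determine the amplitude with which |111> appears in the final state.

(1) The probability of measuring |100> is 1/2.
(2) The final state's coefficient on |000> equals sqrt(2)/2.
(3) The expectation value of XZI is 1.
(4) |111> carries amplitude 0 in the final state.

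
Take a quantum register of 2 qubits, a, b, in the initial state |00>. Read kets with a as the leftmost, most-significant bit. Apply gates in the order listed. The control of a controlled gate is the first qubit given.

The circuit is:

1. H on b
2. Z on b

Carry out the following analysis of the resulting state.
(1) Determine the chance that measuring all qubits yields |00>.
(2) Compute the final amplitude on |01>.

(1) The probability of measuring |00> is 1/2.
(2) The amplitude on |01> is -sqrt(2)/2.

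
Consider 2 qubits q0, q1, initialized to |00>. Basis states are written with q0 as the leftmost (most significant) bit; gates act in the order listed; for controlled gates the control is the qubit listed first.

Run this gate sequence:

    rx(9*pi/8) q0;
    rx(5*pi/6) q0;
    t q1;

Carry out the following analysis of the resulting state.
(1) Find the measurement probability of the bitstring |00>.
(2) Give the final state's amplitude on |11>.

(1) A full measurement returns |00> with probability sqrt(2 - sqrt(2))/8 + sqrt(3*sqrt(2) + 6)/8 + 1/2.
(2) The final state's coefficient on |11> equals 0.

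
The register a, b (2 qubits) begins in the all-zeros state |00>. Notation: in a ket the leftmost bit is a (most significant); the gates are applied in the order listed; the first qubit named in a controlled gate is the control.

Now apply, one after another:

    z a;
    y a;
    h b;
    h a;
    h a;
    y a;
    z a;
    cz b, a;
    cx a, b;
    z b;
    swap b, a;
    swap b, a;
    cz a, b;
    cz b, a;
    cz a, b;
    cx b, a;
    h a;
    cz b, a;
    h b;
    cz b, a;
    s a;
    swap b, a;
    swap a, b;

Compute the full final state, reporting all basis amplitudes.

The resulting statevector has amplitude 0 on |00>, sqrt(2)/2 on |01>, 0 on |10>, -sqrt(2)*I/2 on |11>.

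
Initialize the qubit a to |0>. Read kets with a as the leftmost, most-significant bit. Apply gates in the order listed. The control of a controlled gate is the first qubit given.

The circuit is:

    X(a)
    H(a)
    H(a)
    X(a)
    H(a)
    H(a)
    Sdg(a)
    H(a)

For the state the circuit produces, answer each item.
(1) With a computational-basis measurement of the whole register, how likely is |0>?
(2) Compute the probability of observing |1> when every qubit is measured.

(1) The probability of measuring |0> is 1/2. Key observation: steps 1-4 multiply out to the identity, so the circuit reduces to the remaining gates.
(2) Outcome |1> occurs with probability 1/2.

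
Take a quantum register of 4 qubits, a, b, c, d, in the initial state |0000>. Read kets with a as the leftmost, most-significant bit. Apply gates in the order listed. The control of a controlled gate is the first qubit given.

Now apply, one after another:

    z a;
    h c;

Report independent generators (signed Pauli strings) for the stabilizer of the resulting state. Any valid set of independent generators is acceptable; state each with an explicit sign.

The final state is stabilized by the group generated by +IIXI, +ZIII, +IZII, +IIIZ; other independent generating sets are equally valid.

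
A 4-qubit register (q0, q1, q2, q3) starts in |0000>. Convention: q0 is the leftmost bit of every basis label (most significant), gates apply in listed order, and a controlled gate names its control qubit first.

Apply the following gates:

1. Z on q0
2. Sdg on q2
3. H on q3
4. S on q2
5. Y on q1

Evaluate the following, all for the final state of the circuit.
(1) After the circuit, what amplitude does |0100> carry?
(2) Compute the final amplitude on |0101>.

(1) The amplitude on |0100> is sqrt(2)*I/2.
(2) |0101> carries amplitude sqrt(2)*I/2 in the final state.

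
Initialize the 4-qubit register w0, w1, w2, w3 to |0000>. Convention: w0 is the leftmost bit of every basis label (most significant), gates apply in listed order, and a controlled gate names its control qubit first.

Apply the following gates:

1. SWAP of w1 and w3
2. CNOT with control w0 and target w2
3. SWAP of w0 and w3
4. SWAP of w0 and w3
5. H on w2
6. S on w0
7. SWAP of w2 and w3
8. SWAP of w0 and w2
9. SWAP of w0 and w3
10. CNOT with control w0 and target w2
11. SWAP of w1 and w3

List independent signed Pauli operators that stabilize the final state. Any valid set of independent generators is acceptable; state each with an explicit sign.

One valid set of independent stabilizer generators is +XIXI, +ZIZI, +IZII, +IIIZ (any independent generating set of the same group is equally correct).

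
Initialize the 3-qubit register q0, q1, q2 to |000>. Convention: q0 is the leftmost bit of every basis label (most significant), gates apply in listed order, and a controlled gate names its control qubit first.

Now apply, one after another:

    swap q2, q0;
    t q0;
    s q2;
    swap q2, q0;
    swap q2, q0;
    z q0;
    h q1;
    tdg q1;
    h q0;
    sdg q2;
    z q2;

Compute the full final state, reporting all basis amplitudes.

After the circuit, the state carries amplitude 1/2 on |000>, 0 on |001>, -exp(3*I*pi/4)/2 on |010>, 0 on |011>, 1/2 on |100>, 0 on |101>, -exp(3*I*pi/4)/2 on |110>, 0 on |111>. Key observation: gates 4-5 undo each other exactly, leaving only the rest of the circuit to track.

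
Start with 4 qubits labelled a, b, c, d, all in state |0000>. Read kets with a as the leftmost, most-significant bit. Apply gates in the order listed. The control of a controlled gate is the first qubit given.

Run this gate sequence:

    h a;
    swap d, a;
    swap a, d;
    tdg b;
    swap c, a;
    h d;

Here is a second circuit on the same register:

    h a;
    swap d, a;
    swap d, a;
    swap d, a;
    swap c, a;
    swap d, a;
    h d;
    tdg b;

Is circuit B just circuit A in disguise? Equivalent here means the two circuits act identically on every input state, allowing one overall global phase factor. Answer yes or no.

No — the two circuits implement different unitaries, even allowing a global phase.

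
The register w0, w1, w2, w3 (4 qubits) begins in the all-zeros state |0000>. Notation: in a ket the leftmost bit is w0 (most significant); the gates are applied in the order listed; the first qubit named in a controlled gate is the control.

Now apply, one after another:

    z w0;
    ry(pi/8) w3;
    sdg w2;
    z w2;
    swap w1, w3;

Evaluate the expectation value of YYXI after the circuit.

The expectation value of YYXI is 0.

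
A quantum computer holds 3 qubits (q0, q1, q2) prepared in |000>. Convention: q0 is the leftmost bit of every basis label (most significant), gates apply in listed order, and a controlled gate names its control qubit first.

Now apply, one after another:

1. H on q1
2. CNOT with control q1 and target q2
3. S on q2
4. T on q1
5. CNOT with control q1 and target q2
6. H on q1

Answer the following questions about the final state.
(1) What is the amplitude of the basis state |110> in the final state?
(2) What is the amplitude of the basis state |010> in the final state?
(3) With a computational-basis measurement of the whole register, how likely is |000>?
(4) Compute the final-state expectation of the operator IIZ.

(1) The final state's coefficient on |110> equals 0.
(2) The final state's coefficient on |010> equals 1/2 - exp(3*I*pi/4)/2.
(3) Outcome |000> occurs with probability 1/2 - sqrt(2)/4.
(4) The observable IIZ averages to 1.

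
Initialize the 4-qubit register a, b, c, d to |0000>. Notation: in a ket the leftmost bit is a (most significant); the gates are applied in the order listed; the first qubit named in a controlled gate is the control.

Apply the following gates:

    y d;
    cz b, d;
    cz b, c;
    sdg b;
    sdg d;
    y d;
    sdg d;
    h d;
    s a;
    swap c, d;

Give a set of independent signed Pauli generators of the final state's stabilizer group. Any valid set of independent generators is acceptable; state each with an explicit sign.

The final state is stabilized by the group generated by +IIXI, +ZIII, +IZII, +IIIZ; other independent generating sets are equally valid.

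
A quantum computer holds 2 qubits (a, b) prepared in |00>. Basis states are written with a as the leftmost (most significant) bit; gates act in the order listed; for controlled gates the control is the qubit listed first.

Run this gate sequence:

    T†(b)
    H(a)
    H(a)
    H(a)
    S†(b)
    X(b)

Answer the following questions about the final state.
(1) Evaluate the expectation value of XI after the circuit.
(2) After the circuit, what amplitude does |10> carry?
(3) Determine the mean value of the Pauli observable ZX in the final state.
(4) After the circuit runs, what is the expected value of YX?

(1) The observable XI averages to 1.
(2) |10> carries amplitude 0 in the final state.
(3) The observable ZX averages to 0.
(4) The expectation value of YX is 0.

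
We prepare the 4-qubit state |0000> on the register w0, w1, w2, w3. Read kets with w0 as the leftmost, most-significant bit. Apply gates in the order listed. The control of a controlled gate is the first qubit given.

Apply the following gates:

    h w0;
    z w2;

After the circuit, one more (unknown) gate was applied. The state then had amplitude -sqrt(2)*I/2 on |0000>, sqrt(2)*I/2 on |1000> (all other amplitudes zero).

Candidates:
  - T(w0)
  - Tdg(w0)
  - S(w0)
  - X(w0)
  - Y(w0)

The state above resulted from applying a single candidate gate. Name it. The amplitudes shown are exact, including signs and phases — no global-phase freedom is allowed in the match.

It was Y(w0) that produced the state shown.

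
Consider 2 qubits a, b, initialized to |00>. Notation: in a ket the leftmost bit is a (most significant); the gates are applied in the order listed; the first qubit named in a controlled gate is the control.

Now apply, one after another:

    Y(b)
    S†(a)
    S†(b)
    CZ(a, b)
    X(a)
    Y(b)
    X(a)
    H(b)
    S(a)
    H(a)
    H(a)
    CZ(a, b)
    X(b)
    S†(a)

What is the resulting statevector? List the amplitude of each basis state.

After the circuit, the state carries amplitude -sqrt(2)*I/2 on |00>, -sqrt(2)*I/2 on |01>, 0 on |10>, 0 on |11>.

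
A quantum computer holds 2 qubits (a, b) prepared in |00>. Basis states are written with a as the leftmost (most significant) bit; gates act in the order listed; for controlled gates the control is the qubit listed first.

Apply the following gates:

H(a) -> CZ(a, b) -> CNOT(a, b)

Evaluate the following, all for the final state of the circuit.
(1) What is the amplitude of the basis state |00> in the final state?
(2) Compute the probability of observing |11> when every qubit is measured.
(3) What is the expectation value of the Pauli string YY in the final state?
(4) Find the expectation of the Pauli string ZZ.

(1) |00> carries amplitude sqrt(2)/2 in the final state.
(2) A full measurement returns |11> with probability 1/2.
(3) In the final state, YY has expectation -1.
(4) The observable ZZ averages to 1.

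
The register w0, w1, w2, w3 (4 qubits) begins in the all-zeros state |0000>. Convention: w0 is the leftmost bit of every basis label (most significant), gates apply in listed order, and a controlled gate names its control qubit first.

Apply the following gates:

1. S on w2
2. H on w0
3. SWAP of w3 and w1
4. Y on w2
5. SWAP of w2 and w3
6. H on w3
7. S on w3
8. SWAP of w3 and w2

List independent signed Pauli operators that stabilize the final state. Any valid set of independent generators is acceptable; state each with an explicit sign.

The final state is stabilized by the group generated by +XIII, -IIYI, +IZII, +IIIZ; other independent generating sets are equally valid.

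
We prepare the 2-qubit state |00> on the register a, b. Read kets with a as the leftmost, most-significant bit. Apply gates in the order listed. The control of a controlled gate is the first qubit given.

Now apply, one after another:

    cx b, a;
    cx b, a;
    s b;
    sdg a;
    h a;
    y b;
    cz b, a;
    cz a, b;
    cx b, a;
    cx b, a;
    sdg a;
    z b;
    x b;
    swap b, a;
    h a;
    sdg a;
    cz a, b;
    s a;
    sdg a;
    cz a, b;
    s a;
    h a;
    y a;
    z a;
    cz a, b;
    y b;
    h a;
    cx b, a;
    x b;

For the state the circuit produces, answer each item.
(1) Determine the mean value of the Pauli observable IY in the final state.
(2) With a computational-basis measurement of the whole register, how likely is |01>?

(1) In the final state, IY has expectation 1. Key observation: steps 15-22 multiply out to the identity, so the circuit reduces to the remaining gates.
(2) A full measurement returns |01> with probability 1/4.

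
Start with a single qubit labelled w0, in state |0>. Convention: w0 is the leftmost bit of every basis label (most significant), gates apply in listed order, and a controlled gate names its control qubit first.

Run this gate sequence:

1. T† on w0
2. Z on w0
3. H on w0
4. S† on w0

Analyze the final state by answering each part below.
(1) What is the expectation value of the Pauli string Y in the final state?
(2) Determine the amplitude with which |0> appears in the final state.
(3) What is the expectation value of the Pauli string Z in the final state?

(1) In the final state, Y has expectation -1.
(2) |0> carries amplitude sqrt(2)/2 in the final state.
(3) The expectation value of Z is 0.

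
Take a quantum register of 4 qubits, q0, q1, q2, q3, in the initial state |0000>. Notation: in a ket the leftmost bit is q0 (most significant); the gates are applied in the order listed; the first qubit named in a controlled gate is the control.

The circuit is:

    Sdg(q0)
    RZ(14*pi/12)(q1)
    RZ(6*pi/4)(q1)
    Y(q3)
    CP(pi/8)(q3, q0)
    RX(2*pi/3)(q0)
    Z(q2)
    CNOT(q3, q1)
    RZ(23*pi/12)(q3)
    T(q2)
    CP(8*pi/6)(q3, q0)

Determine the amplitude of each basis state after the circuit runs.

The resulting statevector has amplitude exp(I*pi/8)/2 on |0101>, sqrt(3)*exp(23*I*pi/24)/2 on |1101>, and 0 on every other basis state.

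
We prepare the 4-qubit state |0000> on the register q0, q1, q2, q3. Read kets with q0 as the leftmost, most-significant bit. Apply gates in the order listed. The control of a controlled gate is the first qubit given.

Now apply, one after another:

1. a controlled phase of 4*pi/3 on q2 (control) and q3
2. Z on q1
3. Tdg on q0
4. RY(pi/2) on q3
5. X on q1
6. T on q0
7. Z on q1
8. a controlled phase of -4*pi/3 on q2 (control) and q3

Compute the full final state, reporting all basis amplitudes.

After the circuit, the state carries amplitude -sqrt(2)/2 on |0100>, -sqrt(2)/2 on |0101>, and 0 on every other basis state.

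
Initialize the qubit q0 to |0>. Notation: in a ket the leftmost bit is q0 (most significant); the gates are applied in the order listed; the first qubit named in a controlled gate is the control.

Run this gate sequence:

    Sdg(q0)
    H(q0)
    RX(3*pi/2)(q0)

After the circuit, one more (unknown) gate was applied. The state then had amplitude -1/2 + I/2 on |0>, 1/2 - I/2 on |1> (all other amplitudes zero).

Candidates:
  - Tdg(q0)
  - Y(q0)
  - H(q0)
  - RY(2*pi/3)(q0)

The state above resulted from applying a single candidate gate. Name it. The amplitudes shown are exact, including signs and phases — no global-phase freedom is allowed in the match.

It was Y(q0) that produced the state shown.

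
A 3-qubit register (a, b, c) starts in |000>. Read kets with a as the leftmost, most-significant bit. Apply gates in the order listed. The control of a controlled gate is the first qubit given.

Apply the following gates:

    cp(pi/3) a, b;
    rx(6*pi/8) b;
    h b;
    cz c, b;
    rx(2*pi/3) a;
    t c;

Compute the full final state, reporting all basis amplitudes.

The resulting statevector has amplitude sqrt(2)*sqrt(2 - sqrt(2))/8 - sqrt(2)*I*sqrt(sqrt(2) + 2)/8 on |000>, 0 on |001>, sqrt(2)*sqrt(2 - sqrt(2))/8 + sqrt(2)*I*sqrt(sqrt(2) + 2)/8 on |010>, 0 on |011>, -sqrt(6)*sqrt(sqrt(2) + 2)/8 - sqrt(6)*I*sqrt(2 - sqrt(2))/8 on |100>, 0 on |101>, sqrt(6)*sqrt(sqrt(2) + 2)/8 - sqrt(6)*I*sqrt(2 - sqrt(2))/8 on |110>, 0 on |111>.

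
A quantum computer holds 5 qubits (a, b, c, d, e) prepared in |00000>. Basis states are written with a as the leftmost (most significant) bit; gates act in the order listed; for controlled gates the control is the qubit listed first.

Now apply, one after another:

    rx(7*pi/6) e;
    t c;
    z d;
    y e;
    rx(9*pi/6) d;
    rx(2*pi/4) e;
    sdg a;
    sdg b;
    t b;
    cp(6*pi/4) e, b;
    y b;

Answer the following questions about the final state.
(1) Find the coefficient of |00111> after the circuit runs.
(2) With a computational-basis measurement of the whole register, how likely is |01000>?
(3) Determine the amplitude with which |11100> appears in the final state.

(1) The final state's coefficient on |00111> equals 0.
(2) Outcome |01000> occurs with probability 3/8.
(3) The final state's coefficient on |11100> equals 0.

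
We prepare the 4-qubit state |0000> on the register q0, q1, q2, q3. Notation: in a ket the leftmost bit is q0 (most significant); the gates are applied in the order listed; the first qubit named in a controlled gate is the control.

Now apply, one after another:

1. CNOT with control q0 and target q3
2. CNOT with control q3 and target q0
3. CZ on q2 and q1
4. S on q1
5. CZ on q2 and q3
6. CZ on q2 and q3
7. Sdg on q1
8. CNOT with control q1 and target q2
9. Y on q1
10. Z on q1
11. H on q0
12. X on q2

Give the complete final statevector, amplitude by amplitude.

After the circuit, the state carries amplitude -sqrt(2)*I/2 on |0110>, -sqrt(2)*I/2 on |1110>, and 0 on every other basis state.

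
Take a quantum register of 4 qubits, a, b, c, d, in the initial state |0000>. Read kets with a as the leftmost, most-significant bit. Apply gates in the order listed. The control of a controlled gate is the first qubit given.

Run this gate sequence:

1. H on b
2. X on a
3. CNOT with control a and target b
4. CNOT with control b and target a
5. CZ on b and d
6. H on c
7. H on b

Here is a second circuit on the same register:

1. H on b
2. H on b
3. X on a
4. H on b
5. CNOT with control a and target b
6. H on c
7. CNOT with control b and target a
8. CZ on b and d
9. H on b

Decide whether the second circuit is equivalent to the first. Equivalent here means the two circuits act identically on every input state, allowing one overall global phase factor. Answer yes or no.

Yes — the two circuits implement the same unitary up to a global phase.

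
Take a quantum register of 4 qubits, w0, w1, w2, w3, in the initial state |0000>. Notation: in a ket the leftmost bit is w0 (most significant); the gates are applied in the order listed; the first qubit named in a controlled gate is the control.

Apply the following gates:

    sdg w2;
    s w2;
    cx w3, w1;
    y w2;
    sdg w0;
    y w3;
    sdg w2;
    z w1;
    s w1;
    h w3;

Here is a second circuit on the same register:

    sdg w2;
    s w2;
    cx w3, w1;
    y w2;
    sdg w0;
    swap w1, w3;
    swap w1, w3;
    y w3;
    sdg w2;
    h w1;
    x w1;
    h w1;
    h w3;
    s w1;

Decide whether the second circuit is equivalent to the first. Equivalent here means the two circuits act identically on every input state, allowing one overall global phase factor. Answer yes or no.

Yes: on every input state the two circuits agree up to one overall phase factor.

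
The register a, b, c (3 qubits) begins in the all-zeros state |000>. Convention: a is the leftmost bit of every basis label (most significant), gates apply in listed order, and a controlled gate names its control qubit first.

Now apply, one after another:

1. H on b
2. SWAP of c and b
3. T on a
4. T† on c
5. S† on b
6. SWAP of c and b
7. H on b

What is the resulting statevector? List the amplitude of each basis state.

The final amplitudes are 1/2 - exp(3*I*pi/4)/2 on |000>, 1/2 + exp(3*I*pi/4)/2 on |010>, and 0 on every other basis state.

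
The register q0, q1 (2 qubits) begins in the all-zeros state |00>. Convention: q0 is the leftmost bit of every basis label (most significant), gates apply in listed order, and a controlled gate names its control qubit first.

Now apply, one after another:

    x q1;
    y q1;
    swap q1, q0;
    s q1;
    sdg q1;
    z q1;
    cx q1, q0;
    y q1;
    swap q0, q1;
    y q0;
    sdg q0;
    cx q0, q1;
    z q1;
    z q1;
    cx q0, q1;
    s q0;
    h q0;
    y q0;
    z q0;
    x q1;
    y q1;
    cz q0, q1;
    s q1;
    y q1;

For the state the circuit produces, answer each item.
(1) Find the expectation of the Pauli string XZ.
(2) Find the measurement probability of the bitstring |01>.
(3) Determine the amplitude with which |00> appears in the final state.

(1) The observable XZ averages to -1. Key observation: gates 11-16 undo each other exactly, leaving only the rest of the circuit to track.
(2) A full measurement returns |01> with probability 1/2.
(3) |00> carries amplitude 0 in the final state.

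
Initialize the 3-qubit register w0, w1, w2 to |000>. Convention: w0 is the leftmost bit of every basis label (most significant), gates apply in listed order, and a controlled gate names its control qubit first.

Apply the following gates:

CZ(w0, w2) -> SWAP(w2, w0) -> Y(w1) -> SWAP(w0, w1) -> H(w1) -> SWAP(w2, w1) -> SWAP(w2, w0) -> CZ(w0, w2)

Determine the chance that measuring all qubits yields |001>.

Outcome |001> occurs with probability 1/2.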